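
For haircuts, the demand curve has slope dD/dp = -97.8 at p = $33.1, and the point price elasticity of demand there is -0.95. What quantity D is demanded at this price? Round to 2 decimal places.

Ed = (dD/dp)·(p/D) ⇒ D = (dD/dp)·p/Ed = (-97.8)·33.1/(-0.95) = 3407.5578…

3407.56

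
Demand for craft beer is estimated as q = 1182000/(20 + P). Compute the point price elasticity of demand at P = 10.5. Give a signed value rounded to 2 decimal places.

-0.34

dq/dP = −1182000/(20 + P)² = -1270.63. At P = 10.5, q = 38754.1.
Ed = (dq/dP)·(P/q) = (-1270.63) × (10.5/38754.1) = -0.3442…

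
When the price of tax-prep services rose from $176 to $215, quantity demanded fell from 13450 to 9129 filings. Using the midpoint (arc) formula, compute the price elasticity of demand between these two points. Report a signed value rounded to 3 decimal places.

%ΔQ = (9129 − 13450) / [(13450 + 9129)/2] = -4321/11289.5 = -0.382745…
%ΔP = (215 − 176) / [(176 + 215)/2] = 39/195.5 = 0.199488…
Arc Ed = %ΔQ / %ΔP = (-4321/11289.5) / (39/195.5) = -1.91863…

-1.919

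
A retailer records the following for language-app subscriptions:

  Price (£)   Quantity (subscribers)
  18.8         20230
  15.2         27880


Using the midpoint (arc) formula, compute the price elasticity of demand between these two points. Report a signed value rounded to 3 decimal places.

%ΔQ = (27880 − 20230) / [(20230 + 27880)/2] = 7650/24055 = 0.318021…
%ΔP = (15.2 − 18.8) / [(18.8 + 15.2)/2] = -3.6/17 = -0.211764…
Arc Ed = %ΔQ / %ΔP = (7650/24055) / (-3.6/17) = -1.50176…

-1.502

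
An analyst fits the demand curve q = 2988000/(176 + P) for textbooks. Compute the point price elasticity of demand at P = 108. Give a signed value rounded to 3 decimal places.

dq/dP = −2988000/(176 + P)² = -37.0462. At P = 108, q = 10521.1.
Ed = (dq/dP)·(P/q) = (-37.0462) × (108/10521.1) = -0.38028…

-0.380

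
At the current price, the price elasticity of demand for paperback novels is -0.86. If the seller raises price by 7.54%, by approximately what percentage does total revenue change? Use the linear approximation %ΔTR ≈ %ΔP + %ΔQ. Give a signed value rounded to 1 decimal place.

%ΔQ ≈ Ed × %ΔP = (-0.86) × (+7.54%) = -6.4844%
%ΔTR ≈ %ΔP + %ΔQ = (+7.54%) + (-6.4844%) = +1.0556%

+1.1%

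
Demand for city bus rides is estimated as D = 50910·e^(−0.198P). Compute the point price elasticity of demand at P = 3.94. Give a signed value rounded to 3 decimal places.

-0.780

dD/dP = −0.198·D = -4620.26. At P = 3.94, D = 23334.6.
Ed = (dD/dP)·(P/D) = (-4620.26) × (3.94/23334.6) = -0.78012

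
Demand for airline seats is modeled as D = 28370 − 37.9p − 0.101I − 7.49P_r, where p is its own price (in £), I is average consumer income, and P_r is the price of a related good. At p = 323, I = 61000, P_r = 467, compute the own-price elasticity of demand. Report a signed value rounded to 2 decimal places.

At the given values, D = 28370 − 37.9(323) − 0.101(61000) − 7.49(467) = 6469.47.
∂D/∂p = −37.9.
E = (-37.9) × (323/6469.47) = -1.8922…

-1.89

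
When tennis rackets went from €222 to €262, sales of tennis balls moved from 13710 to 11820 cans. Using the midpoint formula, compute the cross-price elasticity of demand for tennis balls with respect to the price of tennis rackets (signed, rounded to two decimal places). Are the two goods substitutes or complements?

-0.90; complements

%ΔQ_{tennis balls} = (11820 − 13710)/avg = -1890/12765 = -0.148061…
%ΔP_{tennis rackets} = (262 − 222)/avg = 40/242 = 0.165289…
E_cross = (-1890/12765) / (40/242) = -0.8957…
E_cross < 0 ⇒ the goods are complements.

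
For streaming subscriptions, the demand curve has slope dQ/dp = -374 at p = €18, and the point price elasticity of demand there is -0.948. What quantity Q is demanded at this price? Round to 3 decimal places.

7101.266

Ed = (dQ/dp)·(p/Q) ⇒ Q = (dQ/dp)·p/Ed = (-374)·18/(-0.948) = 7101.26582…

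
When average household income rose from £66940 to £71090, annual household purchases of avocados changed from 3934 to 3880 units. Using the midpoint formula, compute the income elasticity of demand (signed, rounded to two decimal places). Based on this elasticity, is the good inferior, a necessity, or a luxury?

-0.23; inferior

%ΔQ = (3880 − 3934)/[( 3934 + 3880)/2] = -54/3907 = -0.013821…
%ΔIncome = (71090 − 66940)/[( 66940 + 71090)/2] = 4150/69015 = 0.060131…
E_income = (-54/3907) / (4150/69015) = -0.2298…
E_income < 0 ⇒ inferior good.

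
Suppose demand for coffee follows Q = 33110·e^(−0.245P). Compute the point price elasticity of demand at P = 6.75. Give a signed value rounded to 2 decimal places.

dQ/dP = −0.245·Q = -1552.07. At P = 6.75, Q = 6334.97.
Ed = (dQ/dP)·(P/Q) = (-1552.07) × (6.75/6334.97) = -1.6537…

-1.65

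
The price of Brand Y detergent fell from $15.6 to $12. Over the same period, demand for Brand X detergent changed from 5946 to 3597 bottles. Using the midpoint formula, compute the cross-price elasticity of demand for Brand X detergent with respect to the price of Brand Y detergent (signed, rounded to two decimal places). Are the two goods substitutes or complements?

1.89; substitutes

%ΔQ_{Brand X detergent} = (3597 − 5946)/avg = -2349/4771.5 = -0.492298…
%ΔP_{Brand Y detergent} = (12 − 15.6)/avg = -3.6/13.8 = -0.260869…
E_cross = (-2349/4771.5) / (-3.6/13.8) = 1.8871…
E_cross > 0 ⇒ the goods are substitutes.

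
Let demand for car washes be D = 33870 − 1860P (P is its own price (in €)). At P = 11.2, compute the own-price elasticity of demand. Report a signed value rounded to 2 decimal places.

-1.60

At the given values, D = 33870 − 1860(11.2) = 13038.
∂D/∂P = −1860.
E = (-1860) × (11.2/13038) = -1.5977…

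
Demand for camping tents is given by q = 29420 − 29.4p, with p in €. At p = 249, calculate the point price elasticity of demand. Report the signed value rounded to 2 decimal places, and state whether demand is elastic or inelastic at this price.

-0.33; inelastic

dq/dp = −29.4. At p = 249, q = 29420 − 29.4(249) = 22099.4.
Ed = (dq/dp)·(p/q) = −29.4 × (249/22099.4) = -0.3312…
|Ed| = 0.33 < 1, so demand is inelastic.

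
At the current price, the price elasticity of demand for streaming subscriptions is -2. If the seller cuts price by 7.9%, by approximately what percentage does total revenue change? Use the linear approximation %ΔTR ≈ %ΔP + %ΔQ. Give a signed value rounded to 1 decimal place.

%ΔQ ≈ Ed × %ΔP = (-2) × (-7.9%) = +15.8000%
%ΔTR ≈ %ΔP + %ΔQ = (-7.9%) + (+15.8000%) = +7.9000%

+7.9%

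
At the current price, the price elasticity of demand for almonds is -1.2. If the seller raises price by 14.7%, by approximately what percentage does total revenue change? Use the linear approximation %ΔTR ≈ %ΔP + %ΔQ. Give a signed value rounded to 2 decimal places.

-2.94%

%ΔQ ≈ Ed × %ΔP = (-1.2) × (+14.7%) = -17.6400%
%ΔTR ≈ %ΔP + %ΔQ = (+14.7%) + (-17.6400%) = -2.9400%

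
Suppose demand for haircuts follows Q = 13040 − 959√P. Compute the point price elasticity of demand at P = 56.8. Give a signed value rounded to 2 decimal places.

-0.62

dQ/dP = −959/(2√P) = -63.623. At P = 56.8, Q = 5812.42.
Ed = (dQ/dP)·(P/Q) = (-63.623) × (56.8/5812.42) = -0.6217…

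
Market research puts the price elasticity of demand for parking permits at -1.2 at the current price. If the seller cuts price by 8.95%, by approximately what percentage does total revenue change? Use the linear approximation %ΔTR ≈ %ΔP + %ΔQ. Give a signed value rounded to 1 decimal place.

%ΔQ ≈ Ed × %ΔP = (-1.2) × (-8.95%) = +10.7400%
%ΔTR ≈ %ΔP + %ΔQ = (-8.95%) + (+10.7400%) = +1.7900%

+1.8%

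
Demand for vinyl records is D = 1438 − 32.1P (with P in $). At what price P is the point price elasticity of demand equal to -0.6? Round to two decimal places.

Ed = −32.1P/(1438 − 32.1P). Set this equal to -0.6:
32.1P = 0.6·(1438 − 32.1P) ⇒ 32.1P(1 + 0.6) = 0.6·1438
P = 0.6·1438 / (32.1·1.6) = 16.7990…

16.80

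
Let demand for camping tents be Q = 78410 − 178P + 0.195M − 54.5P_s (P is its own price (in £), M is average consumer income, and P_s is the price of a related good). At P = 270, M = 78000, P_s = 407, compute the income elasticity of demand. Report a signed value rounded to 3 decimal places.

0.651

At the given values, Q = 78410 − 178(270) + 0.195(78000) − 54.5(407) = 23378.5.
∂Q/∂M = 0.195.
E = (0.195) × (78000/23378.5) = 0.65059…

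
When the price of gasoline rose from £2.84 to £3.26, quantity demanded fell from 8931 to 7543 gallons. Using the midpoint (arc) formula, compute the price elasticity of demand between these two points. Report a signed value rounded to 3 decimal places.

%ΔQ = (7543 − 8931) / [(8931 + 7543)/2] = -1388/8237 = -0.168507…
%ΔP = (3.26 − 2.84) / [(2.84 + 3.26)/2] = 0.42/3.05 = 0.137704…
Arc Ed = %ΔQ / %ΔP = (-1388/8237) / (0.42/3.05) = -1.22368…

-1.224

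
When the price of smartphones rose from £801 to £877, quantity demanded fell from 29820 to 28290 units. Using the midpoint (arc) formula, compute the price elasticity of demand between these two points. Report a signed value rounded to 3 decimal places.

%ΔQ = (28290 − 29820) / [(29820 + 28290)/2] = -1530/29055 = -0.052658…
%ΔP = (877 − 801) / [(801 + 877)/2] = 76/839 = 0.090584…
Arc Ed = %ΔQ / %ΔP = (-1530/29055) / (76/839) = -0.58132…

-0.581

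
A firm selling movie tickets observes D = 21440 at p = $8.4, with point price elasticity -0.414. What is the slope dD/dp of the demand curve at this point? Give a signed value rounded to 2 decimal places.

-1056.69

Ed = (dD/dp)·(p/D) ⇒ dD/dp = Ed·D/p = (-0.414)·21440/8.4 = -1056.6857…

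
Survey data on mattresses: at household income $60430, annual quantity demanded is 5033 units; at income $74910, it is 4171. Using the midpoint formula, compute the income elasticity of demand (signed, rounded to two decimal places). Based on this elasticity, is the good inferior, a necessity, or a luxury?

-0.88; inferior

%ΔQ = (4171 − 5033)/[( 5033 + 4171)/2] = -862/4602 = -0.187309…
%ΔIncome = (74910 − 60430)/[( 60430 + 74910)/2] = 14480/67670 = 0.213979…
E_income = (-862/4602) / (14480/67670) = -0.8753…
E_income < 0 ⇒ inferior good.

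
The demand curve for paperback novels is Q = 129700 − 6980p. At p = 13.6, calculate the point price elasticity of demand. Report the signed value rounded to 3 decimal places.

dQ/dp = −6980. At p = 13.6, Q = 129700 − 6980(13.6) = 34772.
Ed = (dQ/dp)·(p/Q) = −6980 × (13.6/34772) = -2.73001…

-2.730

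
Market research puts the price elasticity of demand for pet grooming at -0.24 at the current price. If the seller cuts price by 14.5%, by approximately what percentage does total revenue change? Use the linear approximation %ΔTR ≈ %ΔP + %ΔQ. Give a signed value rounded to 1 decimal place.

-11.0%

%ΔQ ≈ Ed × %ΔP = (-0.24) × (-14.5%) = +3.4800%
%ΔTR ≈ %ΔP + %ΔQ = (-14.5%) + (+3.4800%) = -11.0200%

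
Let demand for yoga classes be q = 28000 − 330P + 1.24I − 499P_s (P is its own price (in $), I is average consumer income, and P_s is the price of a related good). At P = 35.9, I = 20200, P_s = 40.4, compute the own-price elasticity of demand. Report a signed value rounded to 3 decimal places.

-0.563

At the given values, q = 28000 − 330(35.9) + 1.24(20200) − 499(40.4) = 21041.4.
∂q/∂P = −330.
E = (-330) × (35.9/21041.4) = -0.56303…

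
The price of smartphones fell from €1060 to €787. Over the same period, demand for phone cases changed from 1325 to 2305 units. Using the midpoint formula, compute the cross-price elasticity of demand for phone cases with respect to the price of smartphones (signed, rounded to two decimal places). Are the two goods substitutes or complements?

-1.83; complements

%ΔQ_{phone cases} = (2305 − 1325)/avg = 980/1815 = 0.539944…
%ΔP_{smartphones} = (787 − 1060)/avg = -273/923.5 = -0.295614…
E_cross = (980/1815) / (-273/923.5) = -1.8265…
E_cross < 0 ⇒ the goods are complements.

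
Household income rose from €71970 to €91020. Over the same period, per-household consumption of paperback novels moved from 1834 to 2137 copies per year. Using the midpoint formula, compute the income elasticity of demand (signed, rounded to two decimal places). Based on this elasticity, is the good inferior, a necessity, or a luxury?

%ΔQ = (2137 − 1834)/[( 1834 + 2137)/2] = 303/1985.5 = 0.152606…
%ΔIncome = (91020 − 71970)/[( 71970 + 91020)/2] = 19050/81495 = 0.233756…
E_income = (303/1985.5) / (19050/81495) = 0.6528…
0 < E_income < 1 ⇒ normal good, necessity.

0.65; necessity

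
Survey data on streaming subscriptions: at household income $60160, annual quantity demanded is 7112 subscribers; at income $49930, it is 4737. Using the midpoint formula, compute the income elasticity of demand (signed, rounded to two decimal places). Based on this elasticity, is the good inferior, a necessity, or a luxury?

2.16; luxury

%ΔQ = (4737 − 7112)/[( 7112 + 4737)/2] = -2375/5924.5 = -0.400877…
%ΔIncome = (49930 − 60160)/[( 60160 + 49930)/2] = -10230/55045 = -0.185847…
E_income = (-2375/5924.5) / (-10230/55045) = 2.1570…
E_income > 1 ⇒ normal good, luxury.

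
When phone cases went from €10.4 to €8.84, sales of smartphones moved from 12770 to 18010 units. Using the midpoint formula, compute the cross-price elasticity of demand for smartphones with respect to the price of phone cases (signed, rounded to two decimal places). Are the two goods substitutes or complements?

-2.10; complements

%ΔQ_{smartphones} = (18010 − 12770)/avg = 5240/15390 = 0.340480…
%ΔP_{phone cases} = (8.84 − 10.4)/avg = -1.56/9.62 = -0.162162…
E_cross = (5240/15390) / (-1.56/9.62) = -2.0996…
E_cross < 0 ⇒ the goods are complements.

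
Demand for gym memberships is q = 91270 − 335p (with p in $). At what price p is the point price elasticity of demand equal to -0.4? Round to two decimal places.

77.84

Ed = −335p/(91270 − 335p). Set this equal to -0.4:
335p = 0.4·(91270 − 335p) ⇒ 335p(1 + 0.4) = 0.4·91270
p = 0.4·91270 / (335·1.4) = 77.8422…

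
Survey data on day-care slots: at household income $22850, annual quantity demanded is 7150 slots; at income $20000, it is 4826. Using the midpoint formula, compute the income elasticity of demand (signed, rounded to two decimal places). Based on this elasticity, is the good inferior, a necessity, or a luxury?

2.92; luxury

%ΔQ = (4826 − 7150)/[( 7150 + 4826)/2] = -2324/5988 = -0.388109…
%ΔIncome = (20000 − 22850)/[( 22850 + 20000)/2] = -2850/21425 = -0.133022…
E_income = (-2324/5988) / (-2850/21425) = 2.9176…
E_income > 1 ⇒ normal good, luxury.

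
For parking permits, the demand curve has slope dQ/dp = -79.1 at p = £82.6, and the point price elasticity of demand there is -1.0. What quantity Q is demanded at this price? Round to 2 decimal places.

Ed = (dQ/dp)·(p/Q) ⇒ Q = (dQ/dp)·p/Ed = (-79.1)·82.6/(-1.0) = 6533.66

6533.66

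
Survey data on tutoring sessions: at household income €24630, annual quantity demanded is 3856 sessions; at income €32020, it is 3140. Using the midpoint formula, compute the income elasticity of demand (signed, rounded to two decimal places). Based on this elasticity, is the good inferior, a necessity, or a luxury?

%ΔQ = (3140 − 3856)/[( 3856 + 3140)/2] = -716/3498 = -0.204688…
%ΔIncome = (32020 − 24630)/[( 24630 + 32020)/2] = 7390/28325 = 0.260900…
E_income = (-716/3498) / (7390/28325) = -0.7845…
E_income < 0 ⇒ inferior good.

-0.78; inferior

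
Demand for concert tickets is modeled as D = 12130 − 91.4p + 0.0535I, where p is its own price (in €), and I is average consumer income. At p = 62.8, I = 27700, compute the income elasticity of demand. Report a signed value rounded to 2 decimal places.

0.19

At the given values, D = 12130 − 91.4(62.8) + 0.0535(27700) = 7872.03.
∂D/∂I = 0.0535.
E = (0.0535) × (27700/7872.03) = 0.1882…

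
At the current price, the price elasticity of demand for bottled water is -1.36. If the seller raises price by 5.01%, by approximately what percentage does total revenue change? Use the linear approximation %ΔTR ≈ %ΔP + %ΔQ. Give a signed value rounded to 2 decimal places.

-1.80%

%ΔQ ≈ Ed × %ΔP = (-1.36) × (+5.01%) = -6.8136%
%ΔTR ≈ %ΔP + %ΔQ = (+5.01%) + (-6.8136%) = -1.8036%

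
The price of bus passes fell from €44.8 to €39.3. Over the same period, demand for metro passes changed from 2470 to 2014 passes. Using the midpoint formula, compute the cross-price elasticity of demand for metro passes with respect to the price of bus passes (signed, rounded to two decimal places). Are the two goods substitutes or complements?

1.56; substitutes

%ΔQ_{metro passes} = (2014 − 2470)/avg = -456/2242 = -0.203389…
%ΔP_{bus passes} = (39.3 − 44.8)/avg = -5.5/42.05 = -0.130796…
E_cross = (-456/2242) / (-5.5/42.05) = 1.5550…
E_cross > 0 ⇒ the goods are substitutes.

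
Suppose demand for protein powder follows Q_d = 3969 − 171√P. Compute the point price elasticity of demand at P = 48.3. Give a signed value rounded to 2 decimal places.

-0.21

dQ_d/dP = −171/(2√P) = -12.3025. At P = 48.3, Q_d = 2780.58.
Ed = (dQ_d/dP)·(P/Q_d) = (-12.3025) × (48.3/2780.58) = -0.2136…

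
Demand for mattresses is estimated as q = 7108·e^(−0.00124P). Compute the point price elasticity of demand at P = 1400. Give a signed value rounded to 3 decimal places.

dq/dP = −0.00124·q = -1.55322. At P = 1400, q = 1252.6.
Ed = (dq/dP)·(P/q) = (-1.55322) × (1400/1252.6) = -1.736

-1.736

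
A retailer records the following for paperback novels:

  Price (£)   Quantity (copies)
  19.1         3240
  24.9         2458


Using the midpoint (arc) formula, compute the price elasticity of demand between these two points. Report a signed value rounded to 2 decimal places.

%ΔQ = (2458 − 3240) / [(3240 + 2458)/2] = -782/2849 = -0.274482…
%ΔP = (24.9 − 19.1) / [(19.1 + 24.9)/2] = 5.8/22 = 0.263636…
Arc Ed = %ΔQ / %ΔP = (-782/2849) / (5.8/22) = -1.0411…

-1.04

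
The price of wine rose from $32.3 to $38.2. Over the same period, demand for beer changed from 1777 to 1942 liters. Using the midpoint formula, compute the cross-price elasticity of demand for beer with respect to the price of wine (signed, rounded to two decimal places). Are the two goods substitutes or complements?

%ΔQ_{beer} = (1942 − 1777)/avg = 165/1859.5 = 0.088733…
%ΔP_{wine} = (38.2 − 32.3)/avg = 5.9/35.25 = 0.167375…
E_cross = (165/1859.5) / (5.9/35.25) = 0.5301…
E_cross > 0 ⇒ the goods are substitutes.

0.53; substitutes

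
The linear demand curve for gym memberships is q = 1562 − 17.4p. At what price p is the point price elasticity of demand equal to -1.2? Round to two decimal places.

48.97

Ed = −17.4p/(1562 − 17.4p). Set this equal to -1.2:
17.4p = 1.2·(1562 − 17.4p) ⇒ 17.4p(1 + 1.2) = 1.2·1562
p = 1.2·1562 / (17.4·2.2) = 48.9655…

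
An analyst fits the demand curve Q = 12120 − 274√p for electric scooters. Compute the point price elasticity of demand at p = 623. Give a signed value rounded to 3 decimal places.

-0.648

dQ/dp = −274/(2√p) = -5.48879. At p = 623, Q = 5280.97.
Ed = (dQ/dp)·(p/Q) = (-5.48879) × (623/5280.97) = -0.64751…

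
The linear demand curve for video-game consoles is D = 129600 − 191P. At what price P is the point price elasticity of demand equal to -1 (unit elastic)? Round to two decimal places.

Ed = −191P/(129600 − 191P). Set this equal to -1:
191P = 1·(129600 − 191P) ⇒ 191P(1 + 1) = 1·129600
P = 1·129600 / (191·2) = 339.2670…

339.27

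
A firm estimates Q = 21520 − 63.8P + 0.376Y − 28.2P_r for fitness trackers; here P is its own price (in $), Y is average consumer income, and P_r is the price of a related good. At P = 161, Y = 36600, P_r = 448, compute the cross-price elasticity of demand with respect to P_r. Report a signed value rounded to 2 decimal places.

-1.02

At the given values, Q = 21520 − 63.8(161) + 0.376(36600) − 28.2(448) = 12376.2.
∂Q/∂P_r = -28.2.
E = (-28.2) × (448/12376.2) = -1.0207…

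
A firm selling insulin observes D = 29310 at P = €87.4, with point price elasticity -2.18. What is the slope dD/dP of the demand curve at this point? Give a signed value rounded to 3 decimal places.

-731.073

Ed = (dD/dP)·(P/D) ⇒ dD/dP = Ed·D/P = (-2.18)·29310/87.4 = -731.07322…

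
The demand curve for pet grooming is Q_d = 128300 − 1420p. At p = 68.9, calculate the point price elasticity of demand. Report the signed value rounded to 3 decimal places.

dQ_d/dp = −1420. At p = 68.9, Q_d = 128300 − 1420(68.9) = 30462.
Ed = (dQ_d/dp)·(p/Q_d) = −1420 × (68.9/30462) = -3.21180…

-3.212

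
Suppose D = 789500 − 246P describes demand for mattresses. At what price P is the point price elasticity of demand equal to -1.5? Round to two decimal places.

1925.61

Ed = −246P/(789500 − 246P). Set this equal to -1.5:
246P = 1.5·(789500 − 246P) ⇒ 246P(1 + 1.5) = 1.5·789500
P = 1.5·789500 / (246·2.5) = 1925.6097…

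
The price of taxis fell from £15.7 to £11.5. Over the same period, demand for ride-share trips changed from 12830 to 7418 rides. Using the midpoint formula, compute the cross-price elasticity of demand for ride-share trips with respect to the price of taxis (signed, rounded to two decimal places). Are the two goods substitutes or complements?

1.73; substitutes

%ΔQ_{ride-share trips} = (7418 − 12830)/avg = -5412/10124 = -0.534571…
%ΔP_{taxis} = (11.5 − 15.7)/avg = -4.2/13.6 = -0.308823…
E_cross = (-5412/10124) / (-4.2/13.6) = 1.7309…
E_cross > 0 ⇒ the goods are substitutes.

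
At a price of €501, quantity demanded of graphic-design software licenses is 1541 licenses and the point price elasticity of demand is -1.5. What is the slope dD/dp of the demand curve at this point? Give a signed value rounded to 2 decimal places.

-4.61

Ed = (dD/dp)·(p/D) ⇒ dD/dp = Ed·D/p = (-1.5)·1541/501 = -4.6137…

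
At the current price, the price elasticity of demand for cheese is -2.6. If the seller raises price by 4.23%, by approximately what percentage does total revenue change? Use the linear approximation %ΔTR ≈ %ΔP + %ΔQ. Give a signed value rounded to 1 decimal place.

-6.8%

%ΔQ ≈ Ed × %ΔP = (-2.6) × (+4.23%) = -10.9980%
%ΔTR ≈ %ΔP + %ΔQ = (+4.23%) + (-10.9980%) = -6.7680%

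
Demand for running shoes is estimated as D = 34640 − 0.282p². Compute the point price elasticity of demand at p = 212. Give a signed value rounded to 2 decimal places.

-1.15

dD/dp = −2·0.282·p = -119.568. At p = 212, D = 21965.792.
Ed = (dD/dp)·(p/D) = (-119.568) × (212/21965.792) = -1.1539…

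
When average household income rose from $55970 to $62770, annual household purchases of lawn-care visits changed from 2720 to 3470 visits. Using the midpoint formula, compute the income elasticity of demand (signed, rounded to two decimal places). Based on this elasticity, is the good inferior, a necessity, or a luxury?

%ΔQ = (3470 − 2720)/[( 2720 + 3470)/2] = 750/3095 = 0.242326…
%ΔIncome = (62770 − 55970)/[( 55970 + 62770)/2] = 6800/59370 = 0.114535…
E_income = (750/3095) / (6800/59370) = 2.1157…
E_income > 1 ⇒ normal good, luxury.

2.12; luxury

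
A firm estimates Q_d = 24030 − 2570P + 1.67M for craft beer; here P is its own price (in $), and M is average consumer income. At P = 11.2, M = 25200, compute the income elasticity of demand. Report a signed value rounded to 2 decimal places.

1.13

At the given values, Q_d = 24030 − 2570(11.2) + 1.67(25200) = 37330.
∂Q_d/∂M = 1.67.
E = (1.67) × (25200/37330) = 1.1273…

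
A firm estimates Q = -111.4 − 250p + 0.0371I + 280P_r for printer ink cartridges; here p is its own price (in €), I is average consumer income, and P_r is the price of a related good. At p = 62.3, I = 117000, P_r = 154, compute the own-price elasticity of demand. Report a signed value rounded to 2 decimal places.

-0.49

At the given values, Q = -111.4 − 250(62.3) + 0.0371(117000) + 280(154) = 31774.3.
∂Q/∂p = −250.
E = (-250) × (62.3/31774.3) = -0.4901…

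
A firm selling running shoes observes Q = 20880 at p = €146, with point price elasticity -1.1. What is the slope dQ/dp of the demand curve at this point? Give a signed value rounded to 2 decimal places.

-157.32

Ed = (dQ/dp)·(p/Q) ⇒ dQ/dp = Ed·Q/p = (-1.1)·20880/146 = -157.3150…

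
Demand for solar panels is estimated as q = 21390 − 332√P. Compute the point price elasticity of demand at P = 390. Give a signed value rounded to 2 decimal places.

-0.22

dq/dP = −332/(2√P) = -8.40574. At P = 390, q = 14833.5.
Ed = (dq/dP)·(P/q) = (-8.40574) × (390/14833.5) = -0.2210…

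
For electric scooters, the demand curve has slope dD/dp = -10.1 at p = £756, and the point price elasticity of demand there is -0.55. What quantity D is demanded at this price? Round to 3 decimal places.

Ed = (dD/dp)·(p/D) ⇒ D = (dD/dp)·p/Ed = (-10.1)·756/(-0.55) = 13882.90909…

13882.909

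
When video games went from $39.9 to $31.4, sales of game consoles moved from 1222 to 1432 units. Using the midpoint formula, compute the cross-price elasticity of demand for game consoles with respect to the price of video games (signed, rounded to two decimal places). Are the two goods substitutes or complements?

-0.66; complements

%ΔQ_{game consoles} = (1432 − 1222)/avg = 210/1327 = 0.158251…
%ΔP_{video games} = (31.4 − 39.9)/avg = -8.5/35.65 = -0.238429…
E_cross = (210/1327) / (-8.5/35.65) = -0.6637…
E_cross < 0 ⇒ the goods are complements.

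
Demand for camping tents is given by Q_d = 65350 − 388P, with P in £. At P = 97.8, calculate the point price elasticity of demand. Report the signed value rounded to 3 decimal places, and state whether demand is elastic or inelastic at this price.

dQ_d/dP = −388. At P = 97.8, Q_d = 65350 − 388(97.8) = 27403.6.
Ed = (dQ_d/dP)·(P/Q_d) = −388 × (97.8/27403.6) = -1.38472…
|Ed| = 1.385 > 1, so demand is elastic.

-1.385; elastic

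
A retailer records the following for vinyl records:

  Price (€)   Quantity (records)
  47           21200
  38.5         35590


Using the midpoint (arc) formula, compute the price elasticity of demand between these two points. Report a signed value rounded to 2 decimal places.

-2.55

%ΔQ = (35590 − 21200) / [(21200 + 35590)/2] = 14390/28395 = 0.506779…
%ΔP = (38.5 − 47) / [(47 + 38.5)/2] = -8.5/42.75 = -0.198830…
Arc Ed = %ΔQ / %ΔP = (14390/28395) / (-8.5/42.75) = -2.5488…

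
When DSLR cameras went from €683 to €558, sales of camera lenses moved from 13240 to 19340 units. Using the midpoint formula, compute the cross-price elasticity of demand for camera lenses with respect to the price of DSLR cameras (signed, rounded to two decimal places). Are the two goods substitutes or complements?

%ΔQ_{camera lenses} = (19340 − 13240)/avg = 6100/16290 = 0.374462…
%ΔP_{DSLR cameras} = (558 − 683)/avg = -125/620.5 = -0.201450…
E_cross = (6100/16290) / (-125/620.5) = -1.8588…
E_cross < 0 ⇒ the goods are complements.

-1.86; complements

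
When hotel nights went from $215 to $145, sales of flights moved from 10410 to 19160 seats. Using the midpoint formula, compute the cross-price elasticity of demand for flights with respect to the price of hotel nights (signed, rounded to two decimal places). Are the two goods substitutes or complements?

%ΔQ_{flights} = (19160 − 10410)/avg = 8750/14785 = 0.591816…
%ΔP_{hotel nights} = (145 − 215)/avg = -70/180 = -0.388888…
E_cross = (8750/14785) / (-70/180) = -1.5218…
E_cross < 0 ⇒ the goods are complements.

-1.52; complements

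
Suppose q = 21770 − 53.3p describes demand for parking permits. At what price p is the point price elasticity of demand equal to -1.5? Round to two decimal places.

Ed = −53.3p/(21770 − 53.3p). Set this equal to -1.5:
53.3p = 1.5·(21770 − 53.3p) ⇒ 53.3p(1 + 1.5) = 1.5·21770
p = 1.5·21770 / (53.3·2.5) = 245.0656…

245.07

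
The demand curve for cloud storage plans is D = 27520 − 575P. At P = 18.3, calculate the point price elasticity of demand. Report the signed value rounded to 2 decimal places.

dD/dP = −575. At P = 18.3, D = 27520 − 575(18.3) = 16997.5.
Ed = (dD/dP)·(P/D) = −575 × (18.3/16997.5) = -0.6190…

-0.62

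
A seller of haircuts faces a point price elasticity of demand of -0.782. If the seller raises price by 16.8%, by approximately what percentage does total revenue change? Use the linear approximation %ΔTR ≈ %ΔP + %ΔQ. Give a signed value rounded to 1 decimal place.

+3.7%

%ΔQ ≈ Ed × %ΔP = (-0.782) × (+16.8%) = -13.1376%
%ΔTR ≈ %ΔP + %ΔQ = (+16.8%) + (-13.1376%) = +3.6624%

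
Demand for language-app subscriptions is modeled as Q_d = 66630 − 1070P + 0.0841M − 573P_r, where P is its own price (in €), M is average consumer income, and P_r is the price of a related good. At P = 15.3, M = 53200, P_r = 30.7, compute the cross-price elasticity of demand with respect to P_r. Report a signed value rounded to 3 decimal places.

At the given values, Q_d = 66630 − 1070(15.3) + 0.0841(53200) − 573(30.7) = 37142.02.
∂Q_d/∂P_r = -573.
E = (-573) × (30.7/37142.02) = -0.47361…

-0.474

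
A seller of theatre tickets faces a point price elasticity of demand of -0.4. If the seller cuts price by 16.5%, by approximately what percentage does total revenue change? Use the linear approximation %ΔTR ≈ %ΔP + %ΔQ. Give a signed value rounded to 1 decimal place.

%ΔQ ≈ Ed × %ΔP = (-0.4) × (-16.5%) = +6.6000%
%ΔTR ≈ %ΔP + %ΔQ = (-16.5%) + (+6.6000%) = -9.9000%

-9.9%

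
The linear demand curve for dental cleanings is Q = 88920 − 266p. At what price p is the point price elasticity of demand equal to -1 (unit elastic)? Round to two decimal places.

167.14

Ed = −266p/(88920 − 266p). Set this equal to -1:
266p = 1·(88920 − 266p) ⇒ 266p(1 + 1) = 1·88920
p = 1·88920 / (266·2) = 167.1428…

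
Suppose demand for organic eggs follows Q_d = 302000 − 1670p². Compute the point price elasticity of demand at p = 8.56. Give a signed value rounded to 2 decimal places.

-1.36

dQ_d/dp = −2·1670·p = -28590.4. At p = 8.56, Q_d = 179633.088.
Ed = (dQ_d/dp)·(p/Q_d) = (-28590.4) × (8.56/179633.088) = -1.3624…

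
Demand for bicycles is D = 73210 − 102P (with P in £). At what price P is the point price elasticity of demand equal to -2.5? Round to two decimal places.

Ed = −102P/(73210 − 102P). Set this equal to -2.5:
102P = 2.5·(73210 − 102P) ⇒ 102P(1 + 2.5) = 2.5·73210
P = 2.5·73210 / (102·3.5) = 512.6750…

512.68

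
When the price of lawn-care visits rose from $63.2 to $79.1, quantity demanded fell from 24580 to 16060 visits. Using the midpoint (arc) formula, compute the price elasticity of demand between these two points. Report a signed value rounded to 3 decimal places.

%ΔQ = (16060 − 24580) / [(24580 + 16060)/2] = -8520/20320 = -0.419291…
%ΔP = (79.1 − 63.2) / [(63.2 + 79.1)/2] = 15.9/71.15 = 0.223471…
Arc Ed = %ΔQ / %ΔP = (-8520/20320) / (15.9/71.15) = -1.87626…

-1.876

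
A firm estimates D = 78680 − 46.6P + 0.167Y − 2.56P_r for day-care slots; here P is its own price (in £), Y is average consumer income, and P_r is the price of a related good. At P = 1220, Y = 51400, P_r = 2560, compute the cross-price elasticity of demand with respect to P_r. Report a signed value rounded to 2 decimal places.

-0.27

At the given values, D = 78680 − 46.6(1220) + 0.167(51400) − 2.56(2560) = 23858.2.
∂D/∂P_r = -2.56.
E = (-2.56) × (2560/23858.2) = -0.2746…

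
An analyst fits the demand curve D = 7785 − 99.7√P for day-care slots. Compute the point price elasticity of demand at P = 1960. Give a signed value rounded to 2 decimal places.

-0.65

dD/dP = −99.7/(2√P) = -1.126. At P = 1960, D = 3371.09.
Ed = (dD/dP)·(P/D) = (-1.126) × (1960/3371.09) = -0.6546…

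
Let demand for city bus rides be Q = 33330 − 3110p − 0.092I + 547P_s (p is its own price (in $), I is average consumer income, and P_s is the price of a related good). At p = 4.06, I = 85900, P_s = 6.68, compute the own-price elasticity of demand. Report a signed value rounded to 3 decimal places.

-0.767

At the given values, Q = 33330 − 3110(4.06) − 0.092(85900) + 547(6.68) = 16454.56.
∂Q/∂p = −3110.
E = (-3110) × (4.06/16454.56) = -0.76736…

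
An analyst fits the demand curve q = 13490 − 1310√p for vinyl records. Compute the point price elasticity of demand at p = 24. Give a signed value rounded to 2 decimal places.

dq/dp = −1310/(2√p) = -133.701. At p = 24, q = 7072.34.
Ed = (dq/dp)·(p/q) = (-133.701) × (24/7072.34) = -0.4537…

-0.45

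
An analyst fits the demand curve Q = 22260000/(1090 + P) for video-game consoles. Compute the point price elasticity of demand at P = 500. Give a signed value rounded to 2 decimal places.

-0.31

dQ/dP = −22260000/(1090 + P)² = -8.80503. At P = 500, Q = 14000.
Ed = (dQ/dP)·(P/Q) = (-8.80503) × (500/14000) = -0.3144…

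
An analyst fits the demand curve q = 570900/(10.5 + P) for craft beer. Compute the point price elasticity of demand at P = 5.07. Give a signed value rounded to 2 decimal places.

-0.33

dq/dP = −570900/(10.5 + P)² = -2354.96. At P = 5.07, q = 36666.7.
Ed = (dq/dP)·(P/q) = (-2354.96) × (5.07/36666.7) = -0.3256…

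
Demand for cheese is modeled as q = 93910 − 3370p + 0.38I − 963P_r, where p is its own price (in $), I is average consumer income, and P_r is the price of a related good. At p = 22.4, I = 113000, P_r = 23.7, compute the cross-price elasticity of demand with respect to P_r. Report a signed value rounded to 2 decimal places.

At the given values, q = 93910 − 3370(22.4) + 0.38(113000) − 963(23.7) = 38538.9.
∂q/∂P_r = -963.
E = (-963) × (23.7/38538.9) = -0.5922…

-0.59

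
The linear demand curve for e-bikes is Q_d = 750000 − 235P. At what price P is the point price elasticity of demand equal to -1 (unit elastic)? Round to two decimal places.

1595.74

Ed = −235P/(750000 − 235P). Set this equal to -1:
235P = 1·(750000 − 235P) ⇒ 235P(1 + 1) = 1·750000
P = 1·750000 / (235·2) = 1595.7446…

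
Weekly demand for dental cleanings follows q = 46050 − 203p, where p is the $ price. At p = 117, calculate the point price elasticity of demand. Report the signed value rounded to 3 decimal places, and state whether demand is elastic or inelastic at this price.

dq/dp = −203. At p = 117, q = 46050 − 203(117) = 22299.
Ed = (dq/dp)·(p/q) = −203 × (117/22299) = -1.06511…
|Ed| = 1.065 > 1, so demand is elastic.

-1.065; elastic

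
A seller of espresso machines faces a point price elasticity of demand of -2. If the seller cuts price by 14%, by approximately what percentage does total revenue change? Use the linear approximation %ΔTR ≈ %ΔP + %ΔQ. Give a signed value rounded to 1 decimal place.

+14.0%

%ΔQ ≈ Ed × %ΔP = (-2) × (-14%) = +28.0000%
%ΔTR ≈ %ΔP + %ΔQ = (-14%) + (+28.0000%) = +14.0000%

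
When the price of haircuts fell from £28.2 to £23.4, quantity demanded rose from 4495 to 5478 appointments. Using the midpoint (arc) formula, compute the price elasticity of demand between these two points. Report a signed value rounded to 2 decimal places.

%ΔQ = (5478 − 4495) / [(4495 + 5478)/2] = 983/4986.5 = 0.197132…
%ΔP = (23.4 − 28.2) / [(28.2 + 23.4)/2] = -4.8/25.8 = -0.186046…
Arc Ed = %ΔQ / %ΔP = (983/4986.5) / (-4.8/25.8) = -1.0595…

-1.06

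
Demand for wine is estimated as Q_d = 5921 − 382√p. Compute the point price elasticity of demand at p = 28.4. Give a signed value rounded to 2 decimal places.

-0.26

dQ_d/dp = −382/(2√p) = -35.8405. At p = 28.4, Q_d = 3885.26.
Ed = (dQ_d/dp)·(p/Q_d) = (-35.8405) × (28.4/3885.26) = -0.2619…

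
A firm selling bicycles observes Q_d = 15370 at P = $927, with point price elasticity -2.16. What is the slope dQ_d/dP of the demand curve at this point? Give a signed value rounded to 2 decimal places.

Ed = (dQ_d/dP)·(P/Q_d) ⇒ dQ_d/dP = Ed·Q_d/P = (-2.16)·15370/927 = -35.8135…

-35.81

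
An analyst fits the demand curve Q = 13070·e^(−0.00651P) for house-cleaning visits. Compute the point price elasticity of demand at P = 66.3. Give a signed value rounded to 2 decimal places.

-0.43

dQ/dP = −0.00651·Q = -55.2598. At P = 66.3, Q = 8488.45.
Ed = (dQ/dP)·(P/Q) = (-55.2598) × (66.3/8488.45) = -0.4316…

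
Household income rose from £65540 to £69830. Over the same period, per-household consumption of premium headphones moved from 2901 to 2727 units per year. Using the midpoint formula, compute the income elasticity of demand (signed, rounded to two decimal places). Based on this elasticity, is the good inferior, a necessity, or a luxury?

-0.98; inferior

%ΔQ = (2727 − 2901)/[( 2901 + 2727)/2] = -174/2814 = -0.061833…
%ΔIncome = (69830 − 65540)/[( 65540 + 69830)/2] = 4290/67685 = 0.063381…
E_income = (-174/2814) / (4290/67685) = -0.9755…
E_income < 0 ⇒ inferior good.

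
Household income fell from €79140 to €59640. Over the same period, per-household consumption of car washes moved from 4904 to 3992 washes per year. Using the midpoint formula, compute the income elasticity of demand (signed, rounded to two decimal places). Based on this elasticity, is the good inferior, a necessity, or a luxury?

0.73; necessity

%ΔQ = (3992 − 4904)/[( 4904 + 3992)/2] = -912/4448 = -0.205035…
%ΔIncome = (59640 − 79140)/[( 79140 + 59640)/2] = -19500/69390 = -0.281020…
E_income = (-912/4448) / (-19500/69390) = 0.7296…
0 < E_income < 1 ⇒ normal good, necessity.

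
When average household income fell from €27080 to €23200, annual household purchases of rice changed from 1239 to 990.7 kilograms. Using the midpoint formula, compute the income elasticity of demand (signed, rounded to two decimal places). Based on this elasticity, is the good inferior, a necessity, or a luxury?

1.44; luxury

%ΔQ = (990.7 − 1239)/[( 1239 + 990.7)/2] = -248.3/1114.85 = -0.222720…
%ΔIncome = (23200 − 27080)/[( 27080 + 23200)/2] = -3880/25140 = -0.154335…
E_income = (-248.3/1114.85) / (-3880/25140) = 1.4430…
E_income > 1 ⇒ normal good, luxury.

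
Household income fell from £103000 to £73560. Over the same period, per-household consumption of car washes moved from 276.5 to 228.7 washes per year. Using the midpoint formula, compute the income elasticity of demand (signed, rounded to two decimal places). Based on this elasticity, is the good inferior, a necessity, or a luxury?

0.57; necessity

%ΔQ = (228.7 − 276.5)/[( 276.5 + 228.7)/2] = -47.8/252.6 = -0.189231…
%ΔIncome = (73560 − 103000)/[( 103000 + 73560)/2] = -29440/88280 = -0.333484…
E_income = (-47.8/252.6) / (-29440/88280) = 0.5674…
0 < E_income < 1 ⇒ normal good, necessity.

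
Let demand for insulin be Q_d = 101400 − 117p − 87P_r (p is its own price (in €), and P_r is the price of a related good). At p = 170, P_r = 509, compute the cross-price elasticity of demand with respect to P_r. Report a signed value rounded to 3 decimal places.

-1.190

At the given values, Q_d = 101400 − 117(170) − 87(509) = 37227.
∂Q_d/∂P_r = -87.
E = (-87) × (509/37227) = -1.18953…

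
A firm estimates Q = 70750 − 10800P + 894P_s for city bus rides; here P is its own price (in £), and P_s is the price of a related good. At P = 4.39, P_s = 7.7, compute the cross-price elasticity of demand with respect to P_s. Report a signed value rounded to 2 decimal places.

0.23

At the given values, Q = 70750 − 10800(4.39) + 894(7.7) = 30221.8.
∂Q/∂P_s = 894.
E = (894) × (7.7/30221.8) = 0.2277…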